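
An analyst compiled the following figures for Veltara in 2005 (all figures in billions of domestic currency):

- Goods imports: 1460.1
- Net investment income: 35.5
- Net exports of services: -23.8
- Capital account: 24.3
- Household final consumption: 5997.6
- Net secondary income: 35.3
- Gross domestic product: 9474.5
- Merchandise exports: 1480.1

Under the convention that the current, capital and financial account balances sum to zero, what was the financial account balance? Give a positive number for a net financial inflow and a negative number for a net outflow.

Goods balance = 1480.1 - 1460.1 = 20.0
Services balance = -23.8
Trade balance (goods + services) = 20.0 + (-23.8) = -3.8
Net primary income = 35.5
Net secondary income = 35.3
Current account = -3.8 + 35.5 + 35.3 = 67.0
Financial account = -(67.0 + 24.3) = -91.3

-91.3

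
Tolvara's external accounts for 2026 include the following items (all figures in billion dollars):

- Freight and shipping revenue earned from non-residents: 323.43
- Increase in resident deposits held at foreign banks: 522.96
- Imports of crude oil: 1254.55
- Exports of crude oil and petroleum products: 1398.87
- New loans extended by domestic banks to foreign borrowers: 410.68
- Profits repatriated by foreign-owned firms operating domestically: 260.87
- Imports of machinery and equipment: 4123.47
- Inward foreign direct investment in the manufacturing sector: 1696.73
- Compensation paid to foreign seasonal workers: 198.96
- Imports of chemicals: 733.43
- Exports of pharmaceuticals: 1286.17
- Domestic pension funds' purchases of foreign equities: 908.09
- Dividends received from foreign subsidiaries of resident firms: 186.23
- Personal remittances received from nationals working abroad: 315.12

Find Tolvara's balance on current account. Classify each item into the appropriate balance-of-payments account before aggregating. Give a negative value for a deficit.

-3061.46

Goods: -4123.47 + 1398.87 + 1286.17 - 733.43 - 1254.55 = -3426.41
Services: 323.43
Primary income: -260.87 + 186.23 - 198.96 = -273.60
Secondary income: 315.12
Current account = (-3426.41) + 323.43 + (-273.60) + 315.12 = -3061.46
(Excluded from the current account — financial account: increase in resident deposits held at foreign banks 522.96, new loans extended by domestic banks to foreign borrowers 410.68, inward foreign direct investment in the manufacturing sector 1696.73, domestic pension funds' purchases of foreign equities 908.09.)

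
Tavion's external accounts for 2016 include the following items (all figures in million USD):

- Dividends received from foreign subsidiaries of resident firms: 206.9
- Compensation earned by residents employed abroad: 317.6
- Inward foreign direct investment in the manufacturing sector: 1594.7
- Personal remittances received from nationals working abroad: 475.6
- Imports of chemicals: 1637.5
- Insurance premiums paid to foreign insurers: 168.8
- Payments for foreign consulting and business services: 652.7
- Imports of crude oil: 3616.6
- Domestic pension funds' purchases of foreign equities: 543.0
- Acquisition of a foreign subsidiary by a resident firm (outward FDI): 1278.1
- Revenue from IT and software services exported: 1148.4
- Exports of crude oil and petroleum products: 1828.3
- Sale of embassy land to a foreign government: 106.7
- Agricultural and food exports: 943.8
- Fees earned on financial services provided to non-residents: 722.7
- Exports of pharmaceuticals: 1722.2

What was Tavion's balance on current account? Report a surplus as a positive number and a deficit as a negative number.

1289.9

Goods: 943.8 - 3616.6 + 1722.2 - 1637.5 + 1828.3 = -759.8
Services: -168.8 + 1148.4 + 722.7 - 652.7 = 1049.6
Primary income: 206.9 + 317.6 = 524.5
Secondary income: 475.6
Current account = (-759.8) + 1049.6 + 524.5 + 475.6 = 1289.9
(Excluded from the current account — financial account: inward foreign direct investment in the manufacturing sector 1594.7, domestic pension funds' purchases of foreign equities 543.0, acquisition of a foreign subsidiary by a resident firm (outward FDI) 1278.1; capital account: sale of embassy land to a foreign government 106.7.)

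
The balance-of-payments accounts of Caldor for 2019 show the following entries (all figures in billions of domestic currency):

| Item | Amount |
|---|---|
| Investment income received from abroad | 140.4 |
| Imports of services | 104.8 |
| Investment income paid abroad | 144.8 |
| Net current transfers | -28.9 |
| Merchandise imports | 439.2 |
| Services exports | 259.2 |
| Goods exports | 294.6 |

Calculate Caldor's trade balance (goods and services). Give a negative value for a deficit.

Goods balance = 294.6 - 439.2 = -144.6
Services balance = 259.2 - 104.8 = 154.4
Trade balance (goods + services) = -144.6 + 154.4 = 9.8

9.8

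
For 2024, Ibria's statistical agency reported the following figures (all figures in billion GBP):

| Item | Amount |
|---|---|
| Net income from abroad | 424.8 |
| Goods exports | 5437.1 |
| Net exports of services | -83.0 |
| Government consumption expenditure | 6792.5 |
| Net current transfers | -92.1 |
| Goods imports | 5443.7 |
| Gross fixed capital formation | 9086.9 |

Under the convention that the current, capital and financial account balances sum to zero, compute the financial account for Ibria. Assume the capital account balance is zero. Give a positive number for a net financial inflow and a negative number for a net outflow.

Goods balance = 5437.1 - 5443.7 = -6.6
Services balance = -83.0
Trade balance (goods + services) = -6.6 + (-83.0) = -89.6
Net primary income = 424.8
Net secondary income = -92.1
Current account = -89.6 + 424.8 + (-92.1) = 243.1
Financial account = -(243.1) = -243.1

-243.1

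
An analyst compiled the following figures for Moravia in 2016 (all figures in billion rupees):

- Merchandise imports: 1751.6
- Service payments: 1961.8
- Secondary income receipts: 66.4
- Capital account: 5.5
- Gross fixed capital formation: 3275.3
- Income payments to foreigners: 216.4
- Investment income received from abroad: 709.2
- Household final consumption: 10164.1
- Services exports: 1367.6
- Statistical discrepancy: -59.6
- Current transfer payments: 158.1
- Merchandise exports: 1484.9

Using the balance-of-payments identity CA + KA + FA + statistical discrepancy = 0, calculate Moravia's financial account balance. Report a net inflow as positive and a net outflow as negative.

Goods balance = 1484.9 - 1751.6 = -266.7
Services balance = 1367.6 - 1961.8 = -594.2
Trade balance (goods + services) = -266.7 + (-594.2) = -860.9
Net primary income = 709.2 - 216.4 = 492.8
Net secondary income = 66.4 - 158.1 = -91.7
Current account = -860.9 + 492.8 + (-91.7) = -459.8
Financial account = -(-459.8 + 5.5 + (-59.6)) = 513.9

513.9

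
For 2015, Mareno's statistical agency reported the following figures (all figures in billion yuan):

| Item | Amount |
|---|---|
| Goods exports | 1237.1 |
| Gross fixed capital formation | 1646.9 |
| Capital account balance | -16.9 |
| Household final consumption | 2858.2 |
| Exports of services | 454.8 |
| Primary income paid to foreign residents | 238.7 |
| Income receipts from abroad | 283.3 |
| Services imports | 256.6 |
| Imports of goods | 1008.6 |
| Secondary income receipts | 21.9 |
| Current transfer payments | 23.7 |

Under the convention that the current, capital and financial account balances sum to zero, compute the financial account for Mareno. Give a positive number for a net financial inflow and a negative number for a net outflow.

Goods balance = 1237.1 - 1008.6 = 228.5
Services balance = 454.8 - 256.6 = 198.2
Trade balance (goods + services) = 228.5 + 198.2 = 426.7
Net primary income = 283.3 - 238.7 = 44.6
Net secondary income = 21.9 - 23.7 = -1.8
Current account = 426.7 + 44.6 + (-1.8) = 469.5
Financial account = -(469.5 + (-16.9)) = -452.6

-452.6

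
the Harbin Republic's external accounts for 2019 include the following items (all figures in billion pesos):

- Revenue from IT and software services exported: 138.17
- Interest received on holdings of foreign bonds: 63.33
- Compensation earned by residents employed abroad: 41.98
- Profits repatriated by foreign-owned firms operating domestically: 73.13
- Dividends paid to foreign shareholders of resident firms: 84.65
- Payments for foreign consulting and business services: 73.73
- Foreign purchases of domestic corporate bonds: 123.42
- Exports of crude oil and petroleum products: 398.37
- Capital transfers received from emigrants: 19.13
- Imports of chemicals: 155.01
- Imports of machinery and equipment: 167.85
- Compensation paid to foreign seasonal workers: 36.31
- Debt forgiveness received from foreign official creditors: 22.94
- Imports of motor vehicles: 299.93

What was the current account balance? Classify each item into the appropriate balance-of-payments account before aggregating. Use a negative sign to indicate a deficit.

Goods: 398.37 - 155.01 - 299.93 - 167.85 = -224.42
Services: 138.17 - 73.73 = 64.44
Primary income: -73.13 - 36.31 - 84.65 + 41.98 + 63.33 = -88.78
Current account = (-224.42) + 64.44 + (-88.78) = -248.76
(Excluded from the current account — financial account: foreign purchases of domestic corporate bonds 123.42; capital account: capital transfers received from emigrants 19.13, debt forgiveness received from foreign official creditors 22.94.)

-248.76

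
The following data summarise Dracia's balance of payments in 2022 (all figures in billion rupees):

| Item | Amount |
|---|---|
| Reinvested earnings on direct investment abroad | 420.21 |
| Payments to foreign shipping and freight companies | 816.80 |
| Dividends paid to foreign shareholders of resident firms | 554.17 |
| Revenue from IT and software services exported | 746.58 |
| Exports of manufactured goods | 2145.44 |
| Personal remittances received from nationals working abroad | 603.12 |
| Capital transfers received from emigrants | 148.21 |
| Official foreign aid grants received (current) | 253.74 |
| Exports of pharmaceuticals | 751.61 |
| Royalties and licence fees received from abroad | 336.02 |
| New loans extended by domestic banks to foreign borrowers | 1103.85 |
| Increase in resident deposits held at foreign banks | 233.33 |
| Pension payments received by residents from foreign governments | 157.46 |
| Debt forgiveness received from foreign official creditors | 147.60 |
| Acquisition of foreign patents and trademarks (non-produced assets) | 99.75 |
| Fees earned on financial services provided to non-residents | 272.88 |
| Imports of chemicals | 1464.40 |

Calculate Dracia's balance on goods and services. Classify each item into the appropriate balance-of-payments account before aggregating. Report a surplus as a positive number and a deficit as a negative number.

1971.33

Goods: -1464.40 + 2145.44 + 751.61 = 1432.65
Services: -816.80 + 746.58 + 272.88 + 336.02 = 538.68
Trade balance = 1432.65 + 538.68 = 1971.33
(Excluded from the trade balance — primary income: reinvested earnings on direct investment abroad 420.21, dividends paid to foreign shareholders of resident firms 554.17; secondary income: personal remittances received from nationals working abroad 603.12, official foreign aid grants received (current) 253.74, pension payments received by residents from foreign governments 157.46; capital account: capital transfers received from emigrants 148.21, debt forgiveness received from foreign official creditors 147.60, acquisition of foreign patents and trademarks (non-produced assets) 99.75; financial account: new loans extended by domestic banks to foreign borrowers 1103.85, increase in resident deposits held at foreign banks 233.33.)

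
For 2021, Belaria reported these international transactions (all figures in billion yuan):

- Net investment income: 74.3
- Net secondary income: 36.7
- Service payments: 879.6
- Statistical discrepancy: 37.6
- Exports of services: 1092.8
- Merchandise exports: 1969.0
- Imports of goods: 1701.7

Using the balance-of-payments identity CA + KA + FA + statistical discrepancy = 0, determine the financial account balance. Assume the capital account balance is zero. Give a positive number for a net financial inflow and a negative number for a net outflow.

Goods balance = 1969.0 - 1701.7 = 267.3
Services balance = 1092.8 - 879.6 = 213.2
Trade balance (goods + services) = 267.3 + 213.2 = 480.5
Net primary income = 74.3
Net secondary income = 36.7
Current account = 480.5 + 74.3 + 36.7 = 591.5
Financial account = -(591.5 + 37.6) = -629.1

-629.1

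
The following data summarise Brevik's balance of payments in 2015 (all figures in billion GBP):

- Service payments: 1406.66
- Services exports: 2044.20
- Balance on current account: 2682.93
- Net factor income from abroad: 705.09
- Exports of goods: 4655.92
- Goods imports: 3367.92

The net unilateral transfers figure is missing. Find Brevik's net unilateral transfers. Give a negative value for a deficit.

52.30

Current account = goods balance + services balance + net primary income + net secondary income
Sum of the known components = 2630.63
Net unilateral transfers = CA - (known components) = 2682.93 - 2630.63 = 52.30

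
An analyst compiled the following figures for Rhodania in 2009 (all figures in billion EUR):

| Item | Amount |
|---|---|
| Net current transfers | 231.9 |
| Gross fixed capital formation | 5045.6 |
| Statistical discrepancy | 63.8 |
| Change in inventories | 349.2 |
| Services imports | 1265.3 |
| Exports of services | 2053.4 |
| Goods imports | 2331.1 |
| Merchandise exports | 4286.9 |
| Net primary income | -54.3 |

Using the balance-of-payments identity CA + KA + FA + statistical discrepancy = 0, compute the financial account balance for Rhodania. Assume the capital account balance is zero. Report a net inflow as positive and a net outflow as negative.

-2985.3

Goods balance = 4286.9 - 2331.1 = 1955.8
Services balance = 2053.4 - 1265.3 = 788.1
Trade balance (goods + services) = 1955.8 + 788.1 = 2743.9
Net primary income = -54.3
Net secondary income = 231.9
Current account = 2743.9 + (-54.3) + 231.9 = 2921.5
Financial account = -(2921.5 + 63.8) = -2985.3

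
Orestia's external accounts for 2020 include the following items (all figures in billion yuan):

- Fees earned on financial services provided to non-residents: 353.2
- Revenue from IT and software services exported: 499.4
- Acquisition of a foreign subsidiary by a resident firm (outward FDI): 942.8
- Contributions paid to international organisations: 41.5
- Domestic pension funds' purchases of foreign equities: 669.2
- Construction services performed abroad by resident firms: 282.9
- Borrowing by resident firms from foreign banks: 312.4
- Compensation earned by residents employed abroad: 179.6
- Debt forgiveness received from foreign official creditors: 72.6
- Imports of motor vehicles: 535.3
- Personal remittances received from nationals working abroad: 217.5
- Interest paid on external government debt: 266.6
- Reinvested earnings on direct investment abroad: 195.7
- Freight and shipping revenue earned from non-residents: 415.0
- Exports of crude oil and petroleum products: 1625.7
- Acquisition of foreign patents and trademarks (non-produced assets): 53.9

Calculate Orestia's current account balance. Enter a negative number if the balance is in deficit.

Goods: -535.3 + 1625.7 = 1090.4
Services: 353.2 + 282.9 + 415.0 + 499.4 = 1550.5
Primary income: 179.6 - 266.6 + 195.7 = 108.7
Secondary income: -41.5 + 217.5 = 176.0
Current account = 1090.4 + 1550.5 + 108.7 + 176.0 = 2925.6
(Excluded from the current account — financial account: acquisition of a foreign subsidiary by a resident firm (outward FDI) 942.8, domestic pension funds' purchases of foreign equities 669.2, borrowing by resident firms from foreign banks 312.4; capital account: debt forgiveness received from foreign official creditors 72.6, acquisition of foreign patents and trademarks (non-produced assets) 53.9.)

2925.6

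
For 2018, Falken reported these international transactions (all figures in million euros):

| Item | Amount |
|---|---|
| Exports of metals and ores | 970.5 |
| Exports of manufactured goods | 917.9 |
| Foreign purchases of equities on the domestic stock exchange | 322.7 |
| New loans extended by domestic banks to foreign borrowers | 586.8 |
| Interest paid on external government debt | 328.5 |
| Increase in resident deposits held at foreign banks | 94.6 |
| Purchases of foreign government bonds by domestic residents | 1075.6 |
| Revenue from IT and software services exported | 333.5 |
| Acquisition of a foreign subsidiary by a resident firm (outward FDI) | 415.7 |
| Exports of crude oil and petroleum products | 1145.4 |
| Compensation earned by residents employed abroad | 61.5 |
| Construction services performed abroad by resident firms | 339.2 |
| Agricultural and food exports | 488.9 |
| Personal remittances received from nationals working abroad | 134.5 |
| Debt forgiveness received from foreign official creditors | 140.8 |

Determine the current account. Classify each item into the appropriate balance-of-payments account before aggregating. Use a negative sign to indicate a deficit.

Goods: 488.9 + 917.9 + 1145.4 + 970.5 = 3522.7
Services: 339.2 + 333.5 = 672.7
Primary income: -328.5 + 61.5 = -267.0
Secondary income: 134.5
Current account = 3522.7 + 672.7 + (-267.0) + 134.5 = 4062.9
(Excluded from the current account — financial account: foreign purchases of equities on the domestic stock exchange 322.7, new loans extended by domestic banks to foreign borrowers 586.8, increase in resident deposits held at foreign banks 94.6, purchases of foreign government bonds by domestic residents 1075.6, acquisition of a foreign subsidiary by a resident firm (outward FDI) 415.7; capital account: debt forgiveness received from foreign official creditors 140.8.)

4062.9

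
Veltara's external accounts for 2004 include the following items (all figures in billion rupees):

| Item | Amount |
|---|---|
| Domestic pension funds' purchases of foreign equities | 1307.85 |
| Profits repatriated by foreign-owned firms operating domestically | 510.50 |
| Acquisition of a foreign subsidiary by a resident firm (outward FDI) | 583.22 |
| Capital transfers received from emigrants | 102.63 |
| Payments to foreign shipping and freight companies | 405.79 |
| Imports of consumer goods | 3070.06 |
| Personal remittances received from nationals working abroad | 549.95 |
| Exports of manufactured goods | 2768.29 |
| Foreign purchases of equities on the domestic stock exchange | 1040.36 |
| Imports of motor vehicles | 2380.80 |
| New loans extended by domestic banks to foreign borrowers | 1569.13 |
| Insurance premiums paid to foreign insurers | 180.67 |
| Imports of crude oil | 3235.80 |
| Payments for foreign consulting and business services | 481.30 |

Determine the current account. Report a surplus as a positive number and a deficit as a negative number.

-6946.68

Goods: -3070.06 - 2380.80 + 2768.29 - 3235.80 = -5918.37
Services: -481.30 - 180.67 - 405.79 = -1067.76
Primary income: -510.50
Secondary income: 549.95
Current account = (-5918.37) + (-1067.76) + (-510.50) + 549.95 = -6946.68
(Excluded from the current account — financial account: domestic pension funds' purchases of foreign equities 1307.85, acquisition of a foreign subsidiary by a resident firm (outward FDI) 583.22, foreign purchases of equities on the domestic stock exchange 1040.36, new loans extended by domestic banks to foreign borrowers 1569.13; capital account: capital transfers received from emigrants 102.63.)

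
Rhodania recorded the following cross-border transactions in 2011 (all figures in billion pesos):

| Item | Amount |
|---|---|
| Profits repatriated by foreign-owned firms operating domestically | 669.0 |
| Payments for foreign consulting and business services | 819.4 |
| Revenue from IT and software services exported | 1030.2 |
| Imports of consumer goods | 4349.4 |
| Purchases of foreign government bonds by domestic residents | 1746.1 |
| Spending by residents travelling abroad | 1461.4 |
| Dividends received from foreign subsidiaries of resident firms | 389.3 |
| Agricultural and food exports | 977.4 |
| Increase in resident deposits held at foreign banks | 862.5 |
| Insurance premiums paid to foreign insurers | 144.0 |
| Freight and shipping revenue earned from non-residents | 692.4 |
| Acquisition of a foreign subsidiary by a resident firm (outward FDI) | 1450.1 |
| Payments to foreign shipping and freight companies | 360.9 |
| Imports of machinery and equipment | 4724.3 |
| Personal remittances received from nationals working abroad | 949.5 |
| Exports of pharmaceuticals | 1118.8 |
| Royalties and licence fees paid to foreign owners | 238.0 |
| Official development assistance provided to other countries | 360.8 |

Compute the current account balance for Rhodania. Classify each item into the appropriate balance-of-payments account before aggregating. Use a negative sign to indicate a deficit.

Goods: -4349.4 + 977.4 + 1118.8 - 4724.3 = -6977.5
Services: 692.4 - 1461.4 - 819.4 - 238.0 + 1030.2 - 360.9 - 144.0 = -1301.1
Primary income: 389.3 - 669.0 = -279.7
Secondary income: 949.5 - 360.8 = 588.7
Current account = (-6977.5) + (-1301.1) + (-279.7) + 588.7 = -7969.6
(Excluded from the current account — financial account: purchases of foreign government bonds by domestic residents 1746.1, increase in resident deposits held at foreign banks 862.5, acquisition of a foreign subsidiary by a resident firm (outward FDI) 1450.1.)

-7969.6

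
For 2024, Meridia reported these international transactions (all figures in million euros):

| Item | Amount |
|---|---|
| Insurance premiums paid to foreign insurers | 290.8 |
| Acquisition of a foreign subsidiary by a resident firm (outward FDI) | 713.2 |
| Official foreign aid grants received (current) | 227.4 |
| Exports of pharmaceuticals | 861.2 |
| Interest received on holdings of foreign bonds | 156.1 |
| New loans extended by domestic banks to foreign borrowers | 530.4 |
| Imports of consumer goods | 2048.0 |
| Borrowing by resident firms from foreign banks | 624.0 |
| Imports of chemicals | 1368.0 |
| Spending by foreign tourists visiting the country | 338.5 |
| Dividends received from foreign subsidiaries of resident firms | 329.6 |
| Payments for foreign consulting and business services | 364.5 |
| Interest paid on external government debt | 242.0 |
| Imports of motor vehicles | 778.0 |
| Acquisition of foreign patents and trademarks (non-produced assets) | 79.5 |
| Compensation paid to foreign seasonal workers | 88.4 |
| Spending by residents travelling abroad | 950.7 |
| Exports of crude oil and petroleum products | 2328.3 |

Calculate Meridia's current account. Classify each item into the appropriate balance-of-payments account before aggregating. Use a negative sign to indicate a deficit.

Goods: -1368.0 - 2048.0 + 2328.3 - 778.0 + 861.2 = -1004.5
Services: -364.5 - 290.8 + 338.5 - 950.7 = -1267.5
Primary income: -242.0 + 329.6 + 156.1 - 88.4 = 155.3
Secondary income: 227.4
Current account = (-1004.5) + (-1267.5) + 155.3 + 227.4 = -1889.3
(Excluded from the current account — financial account: acquisition of a foreign subsidiary by a resident firm (outward FDI) 713.2, new loans extended by domestic banks to foreign borrowers 530.4, borrowing by resident firms from foreign banks 624.0; capital account: acquisition of foreign patents and trademarks (non-produced assets) 79.5.)

-1889.3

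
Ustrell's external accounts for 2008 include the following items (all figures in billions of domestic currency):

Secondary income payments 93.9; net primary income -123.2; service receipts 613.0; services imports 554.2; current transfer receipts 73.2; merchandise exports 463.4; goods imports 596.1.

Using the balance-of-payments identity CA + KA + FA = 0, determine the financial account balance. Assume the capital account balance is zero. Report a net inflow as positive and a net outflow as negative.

Goods balance = 463.4 - 596.1 = -132.7
Services balance = 613.0 - 554.2 = 58.8
Trade balance (goods + services) = -132.7 + 58.8 = -73.9
Net primary income = -123.2
Net secondary income = 73.2 - 93.9 = -20.7
Current account = -73.9 + (-123.2) + (-20.7) = -217.8
Financial account = -(-217.8) = 217.8

217.8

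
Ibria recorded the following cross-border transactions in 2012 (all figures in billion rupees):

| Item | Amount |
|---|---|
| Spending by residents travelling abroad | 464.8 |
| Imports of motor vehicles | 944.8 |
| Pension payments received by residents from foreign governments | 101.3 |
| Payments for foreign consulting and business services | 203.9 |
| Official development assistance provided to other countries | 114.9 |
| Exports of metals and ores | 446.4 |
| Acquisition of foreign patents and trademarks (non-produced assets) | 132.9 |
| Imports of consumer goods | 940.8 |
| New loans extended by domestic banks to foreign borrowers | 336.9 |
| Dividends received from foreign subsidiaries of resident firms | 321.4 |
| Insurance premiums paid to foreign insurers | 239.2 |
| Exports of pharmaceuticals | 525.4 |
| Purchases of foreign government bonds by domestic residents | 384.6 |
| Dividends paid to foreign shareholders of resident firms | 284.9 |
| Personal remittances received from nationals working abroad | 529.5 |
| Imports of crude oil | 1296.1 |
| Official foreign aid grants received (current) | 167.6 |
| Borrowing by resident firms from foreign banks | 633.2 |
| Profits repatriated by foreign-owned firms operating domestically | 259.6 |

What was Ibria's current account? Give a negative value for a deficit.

-2657.4

Goods: -1296.1 - 944.8 + 525.4 - 940.8 + 446.4 = -2209.9
Services: -239.2 - 203.9 - 464.8 = -907.9
Primary income: 321.4 - 284.9 - 259.6 = -223.1
Secondary income: 167.6 + 529.5 - 114.9 + 101.3 = 683.5
Current account = (-2209.9) + (-907.9) + (-223.1) + 683.5 = -2657.4
(Excluded from the current account — capital account: acquisition of foreign patents and trademarks (non-produced assets) 132.9; financial account: new loans extended by domestic banks to foreign borrowers 336.9, purchases of foreign government bonds by domestic residents 384.6, borrowing by resident firms from foreign banks 633.2.)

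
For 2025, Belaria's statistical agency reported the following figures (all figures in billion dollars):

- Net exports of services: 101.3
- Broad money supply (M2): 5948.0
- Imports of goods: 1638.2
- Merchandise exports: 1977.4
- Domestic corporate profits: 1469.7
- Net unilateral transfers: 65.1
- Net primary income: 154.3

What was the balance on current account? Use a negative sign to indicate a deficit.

Goods balance = 1977.4 - 1638.2 = 339.2
Services balance = 101.3
Trade balance (goods + services) = 339.2 + 101.3 = 440.5
Net primary income = 154.3
Net secondary income = 65.1
Current account = 440.5 + 154.3 + 65.1 = 659.9

659.9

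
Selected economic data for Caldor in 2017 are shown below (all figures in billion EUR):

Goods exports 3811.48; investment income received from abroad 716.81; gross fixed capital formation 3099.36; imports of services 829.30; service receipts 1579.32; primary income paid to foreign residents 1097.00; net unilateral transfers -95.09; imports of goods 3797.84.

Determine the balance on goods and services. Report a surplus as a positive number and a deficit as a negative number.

Goods balance = 3811.48 - 3797.84 = 13.64
Services balance = 1579.32 - 829.30 = 750.02
Trade balance (goods + services) = 13.64 + 750.02 = 763.66

763.66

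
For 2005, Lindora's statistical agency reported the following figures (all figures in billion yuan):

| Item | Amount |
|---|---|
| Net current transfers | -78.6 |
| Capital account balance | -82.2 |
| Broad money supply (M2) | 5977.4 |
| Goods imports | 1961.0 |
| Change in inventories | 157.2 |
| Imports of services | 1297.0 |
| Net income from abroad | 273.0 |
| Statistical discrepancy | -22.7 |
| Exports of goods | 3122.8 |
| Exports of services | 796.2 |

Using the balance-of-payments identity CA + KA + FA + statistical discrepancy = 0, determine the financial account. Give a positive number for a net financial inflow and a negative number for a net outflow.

Goods balance = 3122.8 - 1961.0 = 1161.8
Services balance = 796.2 - 1297.0 = -500.8
Trade balance (goods + services) = 1161.8 + (-500.8) = 661.0
Net primary income = 273.0
Net secondary income = -78.6
Current account = 661.0 + 273.0 + (-78.6) = 855.4
Financial account = -(855.4 + (-82.2) + (-22.7)) = -750.5

-750.5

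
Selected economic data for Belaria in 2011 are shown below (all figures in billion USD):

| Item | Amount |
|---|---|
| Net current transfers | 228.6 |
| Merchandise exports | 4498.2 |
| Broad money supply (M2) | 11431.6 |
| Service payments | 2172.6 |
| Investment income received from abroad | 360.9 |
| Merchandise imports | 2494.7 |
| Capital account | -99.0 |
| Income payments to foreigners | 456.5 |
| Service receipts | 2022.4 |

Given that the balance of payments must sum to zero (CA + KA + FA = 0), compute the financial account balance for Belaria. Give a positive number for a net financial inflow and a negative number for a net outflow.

-1887.3

Goods balance = 4498.2 - 2494.7 = 2003.5
Services balance = 2022.4 - 2172.6 = -150.2
Trade balance (goods + services) = 2003.5 + (-150.2) = 1853.3
Net primary income = 360.9 - 456.5 = -95.6
Net secondary income = 228.6
Current account = 1853.3 + (-95.6) + 228.6 = 1986.3
Financial account = -(1986.3 + (-99.0)) = -1887.3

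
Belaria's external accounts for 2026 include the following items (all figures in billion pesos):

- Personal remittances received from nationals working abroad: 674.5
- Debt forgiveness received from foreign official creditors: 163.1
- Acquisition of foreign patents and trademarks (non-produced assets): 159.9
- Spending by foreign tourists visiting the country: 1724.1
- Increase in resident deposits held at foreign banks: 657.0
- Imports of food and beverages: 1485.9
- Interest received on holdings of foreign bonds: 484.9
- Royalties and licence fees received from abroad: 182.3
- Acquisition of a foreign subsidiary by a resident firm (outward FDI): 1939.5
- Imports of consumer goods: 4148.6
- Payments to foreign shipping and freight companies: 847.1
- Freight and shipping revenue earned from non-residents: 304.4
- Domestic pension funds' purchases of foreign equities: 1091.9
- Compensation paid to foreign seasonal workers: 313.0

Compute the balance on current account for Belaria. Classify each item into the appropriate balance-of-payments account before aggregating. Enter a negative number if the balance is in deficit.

Goods: -4148.6 - 1485.9 = -5634.5
Services: 1724.1 - 847.1 + 182.3 + 304.4 = 1363.7
Primary income: 484.9 - 313.0 = 171.9
Secondary income: 674.5
Current account = (-5634.5) + 1363.7 + 171.9 + 674.5 = -3424.4
(Excluded from the current account — capital account: debt forgiveness received from foreign official creditors 163.1, acquisition of foreign patents and trademarks (non-produced assets) 159.9; financial account: increase in resident deposits held at foreign banks 657.0, acquisition of a foreign subsidiary by a resident firm (outward FDI) 1939.5, domestic pension funds' purchases of foreign equities 1091.9.)

-3424.4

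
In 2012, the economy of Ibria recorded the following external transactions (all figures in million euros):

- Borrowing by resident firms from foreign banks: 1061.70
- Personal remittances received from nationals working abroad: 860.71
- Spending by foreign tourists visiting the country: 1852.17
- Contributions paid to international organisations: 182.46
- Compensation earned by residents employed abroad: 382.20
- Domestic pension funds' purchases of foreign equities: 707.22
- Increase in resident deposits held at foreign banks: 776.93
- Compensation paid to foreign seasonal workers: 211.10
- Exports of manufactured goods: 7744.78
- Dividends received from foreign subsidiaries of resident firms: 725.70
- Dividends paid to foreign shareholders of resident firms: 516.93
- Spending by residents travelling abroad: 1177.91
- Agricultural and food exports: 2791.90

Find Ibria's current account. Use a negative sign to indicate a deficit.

12269.06

Goods: 7744.78 + 2791.90 = 10536.68
Services: 1852.17 - 1177.91 = 674.26
Primary income: 725.70 - 211.10 + 382.20 - 516.93 = 379.87
Secondary income: -182.46 + 860.71 = 678.25
Current account = 10536.68 + 674.26 + 379.87 + 678.25 = 12269.06
(Excluded from the current account — financial account: borrowing by resident firms from foreign banks 1061.70, domestic pension funds' purchases of foreign equities 707.22, increase in resident deposits held at foreign banks 776.93.)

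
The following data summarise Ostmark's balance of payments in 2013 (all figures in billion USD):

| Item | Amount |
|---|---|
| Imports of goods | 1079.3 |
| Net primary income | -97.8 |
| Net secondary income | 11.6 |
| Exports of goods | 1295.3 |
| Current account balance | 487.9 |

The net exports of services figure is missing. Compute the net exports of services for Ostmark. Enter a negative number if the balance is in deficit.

358.1

Current account = goods balance + services balance + net primary income + net secondary income
Sum of the known components = 129.8
Net exports of services = CA - (known components) = 487.9 - 129.8 = 358.1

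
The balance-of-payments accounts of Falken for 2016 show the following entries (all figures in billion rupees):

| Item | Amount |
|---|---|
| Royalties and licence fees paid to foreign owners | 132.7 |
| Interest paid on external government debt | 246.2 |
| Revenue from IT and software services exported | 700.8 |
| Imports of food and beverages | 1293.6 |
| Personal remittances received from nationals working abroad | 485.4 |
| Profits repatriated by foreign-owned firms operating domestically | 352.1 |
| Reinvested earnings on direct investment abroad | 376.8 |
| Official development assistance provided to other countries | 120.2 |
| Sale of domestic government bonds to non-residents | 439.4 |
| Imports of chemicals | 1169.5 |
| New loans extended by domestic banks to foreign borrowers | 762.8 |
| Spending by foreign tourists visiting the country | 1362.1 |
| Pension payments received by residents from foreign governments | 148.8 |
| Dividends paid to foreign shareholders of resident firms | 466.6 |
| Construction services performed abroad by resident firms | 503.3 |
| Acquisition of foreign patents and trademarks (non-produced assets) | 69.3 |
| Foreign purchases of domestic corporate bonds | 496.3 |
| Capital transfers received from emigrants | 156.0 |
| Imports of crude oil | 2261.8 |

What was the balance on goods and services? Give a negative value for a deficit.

Goods: -1169.5 - 1293.6 - 2261.8 = -4724.9
Services: 1362.1 + 700.8 - 132.7 + 503.3 = 2433.5
Trade balance = -4724.9 + 2433.5 = -2291.4
(Excluded from the trade balance — primary income: interest paid on external government debt 246.2, profits repatriated by foreign-owned firms operating domestically 352.1, reinvested earnings on direct investment abroad 376.8, dividends paid to foreign shareholders of resident firms 466.6; secondary income: personal remittances received from nationals working abroad 485.4, official development assistance provided to other countries 120.2, pension payments received by residents from foreign governments 148.8; financial account: sale of domestic government bonds to non-residents 439.4, new loans extended by domestic banks to foreign borrowers 762.8, foreign purchases of domestic corporate bonds 496.3; capital account: acquisition of foreign patents and trademarks (non-produced assets) 69.3, capital transfers received from emigrants 156.0.)

-2291.4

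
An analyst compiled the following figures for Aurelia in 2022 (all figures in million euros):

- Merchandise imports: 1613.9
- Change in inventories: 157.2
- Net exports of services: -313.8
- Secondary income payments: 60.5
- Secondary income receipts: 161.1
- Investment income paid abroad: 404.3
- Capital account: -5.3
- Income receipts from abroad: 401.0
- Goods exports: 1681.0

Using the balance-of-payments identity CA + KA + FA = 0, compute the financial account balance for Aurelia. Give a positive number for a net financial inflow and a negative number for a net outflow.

Goods balance = 1681.0 - 1613.9 = 67.1
Services balance = -313.8
Trade balance (goods + services) = 67.1 + (-313.8) = -246.7
Net primary income = 401.0 - 404.3 = -3.3
Net secondary income = 161.1 - 60.5 = 100.6
Current account = -246.7 + (-3.3) + 100.6 = -149.4
Financial account = -(-149.4 + (-5.3)) = 154.7

154.7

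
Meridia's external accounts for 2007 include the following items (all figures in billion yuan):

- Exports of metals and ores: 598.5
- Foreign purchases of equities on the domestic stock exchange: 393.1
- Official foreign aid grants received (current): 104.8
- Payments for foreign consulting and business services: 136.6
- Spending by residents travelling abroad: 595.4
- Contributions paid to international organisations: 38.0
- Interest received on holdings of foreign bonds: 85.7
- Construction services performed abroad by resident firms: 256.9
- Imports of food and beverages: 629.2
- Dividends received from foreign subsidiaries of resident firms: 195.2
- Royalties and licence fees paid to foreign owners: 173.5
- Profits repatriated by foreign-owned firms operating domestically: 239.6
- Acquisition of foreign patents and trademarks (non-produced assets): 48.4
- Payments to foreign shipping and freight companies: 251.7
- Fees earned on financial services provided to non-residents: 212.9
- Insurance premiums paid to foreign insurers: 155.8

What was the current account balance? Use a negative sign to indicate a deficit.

-765.8

Goods: -629.2 + 598.5 = -30.7
Services: -251.7 - 155.8 + 256.9 - 173.5 - 595.4 + 212.9 - 136.6 = -843.2
Primary income: 85.7 - 239.6 + 195.2 = 41.3
Secondary income: -38.0 + 104.8 = 66.8
Current account = (-30.7) + (-843.2) + 41.3 + 66.8 = -765.8
(Excluded from the current account — financial account: foreign purchases of equities on the domestic stock exchange 393.1; capital account: acquisition of foreign patents and trademarks (non-produced assets) 48.4.)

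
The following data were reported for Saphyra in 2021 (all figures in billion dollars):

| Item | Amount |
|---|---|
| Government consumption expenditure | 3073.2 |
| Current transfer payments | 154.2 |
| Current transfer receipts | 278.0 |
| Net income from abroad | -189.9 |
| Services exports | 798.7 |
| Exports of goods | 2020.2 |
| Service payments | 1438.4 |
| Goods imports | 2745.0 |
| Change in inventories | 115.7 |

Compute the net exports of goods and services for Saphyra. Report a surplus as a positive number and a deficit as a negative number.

-1364.5

Goods balance = 2020.2 - 2745.0 = -724.8
Services balance = 798.7 - 1438.4 = -639.7
Trade balance (goods + services) = -724.8 + (-639.7) = -1364.5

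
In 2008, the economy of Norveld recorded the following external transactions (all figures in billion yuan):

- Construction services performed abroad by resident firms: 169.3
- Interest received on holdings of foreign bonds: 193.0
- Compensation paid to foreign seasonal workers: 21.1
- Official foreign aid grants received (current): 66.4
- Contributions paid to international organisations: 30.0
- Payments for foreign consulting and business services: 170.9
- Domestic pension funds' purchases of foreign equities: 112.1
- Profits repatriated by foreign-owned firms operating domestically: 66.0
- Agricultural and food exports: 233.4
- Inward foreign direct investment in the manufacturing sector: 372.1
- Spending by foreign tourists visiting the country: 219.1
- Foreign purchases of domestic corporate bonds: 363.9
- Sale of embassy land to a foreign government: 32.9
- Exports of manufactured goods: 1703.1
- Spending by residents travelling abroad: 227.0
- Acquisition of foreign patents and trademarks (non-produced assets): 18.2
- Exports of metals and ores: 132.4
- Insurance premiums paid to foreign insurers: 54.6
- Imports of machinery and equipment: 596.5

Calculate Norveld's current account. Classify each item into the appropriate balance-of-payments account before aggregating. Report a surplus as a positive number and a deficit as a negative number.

Goods: -596.5 + 132.4 + 233.4 + 1703.1 = 1472.4
Services: -54.6 + 169.3 - 170.9 - 227.0 + 219.1 = -64.1
Primary income: -66.0 + 193.0 - 21.1 = 105.9
Secondary income: -30.0 + 66.4 = 36.4
Current account = 1472.4 + (-64.1) + 105.9 + 36.4 = 1550.6
(Excluded from the current account — financial account: domestic pension funds' purchases of foreign equities 112.1, inward foreign direct investment in the manufacturing sector 372.1, foreign purchases of domestic corporate bonds 363.9; capital account: sale of embassy land to a foreign government 32.9, acquisition of foreign patents and trademarks (non-produced assets) 18.2.)

1550.6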